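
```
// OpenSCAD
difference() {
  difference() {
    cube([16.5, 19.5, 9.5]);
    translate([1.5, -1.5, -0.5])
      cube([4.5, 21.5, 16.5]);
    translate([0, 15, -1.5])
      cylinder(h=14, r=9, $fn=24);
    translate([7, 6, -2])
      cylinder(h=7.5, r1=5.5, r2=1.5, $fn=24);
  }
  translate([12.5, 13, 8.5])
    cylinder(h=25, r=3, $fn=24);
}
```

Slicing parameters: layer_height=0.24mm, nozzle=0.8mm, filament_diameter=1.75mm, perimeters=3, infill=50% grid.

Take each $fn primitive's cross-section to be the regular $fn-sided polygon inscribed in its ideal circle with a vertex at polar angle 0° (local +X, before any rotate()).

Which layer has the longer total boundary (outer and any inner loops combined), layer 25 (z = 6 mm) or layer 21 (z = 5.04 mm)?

layer 21 (z = 5.04 mm)

Layer 25 (z = 6): the cube is present — its section is the full 16.5×19.5 rectangle (perimeter 72.00 mm); the cube at (1.5, -1.5) (footprint 4.5×21.5) is included at this height (perimeter 52.00 mm); the cylinder at (0, 15): section is a regular 24-gon, circumradius r=9 (perimeter = 2·24·9.000·sin(180°/24) = 56.39 mm); the cone at (7, 6) is absent (z outside [-2, 5.5]); Subtracting the remaining from the first: starting from the 16.5×19.5 cube, the 4.5×21.5 cube at (1.5, -1.5) partially overlaps it — only the 87.75 mm² overlap (of its 96.75 mm²) is removed, clipping the outline; the r=9 cylinder at (0, 15) partially overlaps it — only the 45.17 mm² overlap (of its 251.57 mm²) is removed, clipping the outline — boundary = 74.48 mm; the cylinder at (12.5, 13) is not intersected at this z (z outside [8.5, 33.5]); Taking the first minus the rest: none of the subtracted shapes is present at this height, so the result so far is unchanged — boundary = 74.48 mm. So its perimeter = 74.48 mm. Layer 21 (z = 5.04): the cube is present — its section is the full 16.5×19.5 rectangle (perimeter 72.00 mm); the cube at (1.5, -1.5) (footprint 4.5×21.5) is included at this height (perimeter 52.00 mm); the r=9 cylinder at (0, 15) gives a regular 24-gon of circumradius 9 (constant along its height) (perimeter = 2·24·9.000·sin(180°/24) = 56.39 mm); the cone at (7, 6): at t=0.939 of its height the radius interpolates to r₁+(r₂−r₁)t = 1.745, giving a regular 24-gon of that circumradius (perimeter = 2·24·1.745·sin(180°/24) = 10.93 mm); Taking the first minus the rest: starting from the 16.5×19.5 cube, the 4.5×21.5 cube at (1.5, -1.5) partially overlaps it — only the 87.75 mm² overlap (of its 96.75 mm²) is removed, clipping the outline; the r=9 cylinder at (0, 15) partially overlaps it — only the 45.17 mm² overlap (of its 251.57 mm²) is removed, clipping the outline; the cone at (7, 6) partially overlaps it — only the 8.00 mm² overlap (of its 9.46 mm²) is removed, clipping the outline — boundary = 79.26 mm; the cylinder at (12.5, 13) is absent (z outside [8.5, 33.5]); After the difference (first − rest): none of the subtracted shapes is present at this height, so that combined region is unchanged — boundary = 79.26 mm. So its perimeter = 79.26 mm. Layer 21 is larger (79.26 vs 74.48 mm).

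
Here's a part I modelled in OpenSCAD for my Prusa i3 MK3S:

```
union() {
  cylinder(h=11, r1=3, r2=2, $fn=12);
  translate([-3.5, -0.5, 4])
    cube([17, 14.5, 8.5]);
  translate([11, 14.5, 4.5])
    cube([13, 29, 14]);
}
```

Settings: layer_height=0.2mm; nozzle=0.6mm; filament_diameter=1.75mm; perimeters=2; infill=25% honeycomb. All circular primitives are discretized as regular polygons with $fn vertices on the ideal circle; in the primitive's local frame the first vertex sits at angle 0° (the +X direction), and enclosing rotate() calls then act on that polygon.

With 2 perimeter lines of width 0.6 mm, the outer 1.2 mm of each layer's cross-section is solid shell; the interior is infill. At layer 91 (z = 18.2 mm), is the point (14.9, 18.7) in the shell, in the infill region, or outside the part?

At z = 18.2 mm: the cone is not intersected at this z (z outside [0, 11]); the cube at (-3.5, -0.5) is not intersected at this z (z outside [4, 12.5]); the cube at (11, 14.5) (footprint 13×29) is included at this height; Combining (union): only the 13×29 cube at (11, 14.5) is present, so the union is just that shape — 1 connected region. Overall, the cross-section is a single solid region. The nearest boundary edge runs (11.00, 43.50)→(11.00, 14.50); distance from the point to it = 3.90 mm. The point is inside the cross-section and 3.90 mm from the nearest boundary — more than the 1.2 mm shell width (2 × 0.6), so it's in the infill interior.

infill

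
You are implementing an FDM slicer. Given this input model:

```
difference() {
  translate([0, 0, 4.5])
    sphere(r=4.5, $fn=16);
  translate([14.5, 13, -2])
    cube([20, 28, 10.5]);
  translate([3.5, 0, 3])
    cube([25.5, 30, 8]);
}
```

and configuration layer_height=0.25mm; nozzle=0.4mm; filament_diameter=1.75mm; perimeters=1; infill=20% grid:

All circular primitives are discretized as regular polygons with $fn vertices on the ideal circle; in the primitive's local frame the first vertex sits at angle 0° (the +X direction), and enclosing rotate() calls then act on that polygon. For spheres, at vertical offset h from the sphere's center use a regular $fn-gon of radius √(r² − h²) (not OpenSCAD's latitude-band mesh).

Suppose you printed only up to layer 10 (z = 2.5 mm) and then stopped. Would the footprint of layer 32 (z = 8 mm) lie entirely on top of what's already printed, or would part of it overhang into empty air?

entirely on top

Compare the two slices. At z = 2.5: the r=4.5 sphere slices to a regular 16-gon of circumradius 4.031 (√(r²−h²) with h=2 from center) (area = (16/2)·4.031²·sin(360°/16) = 49.75 mm²); the cube at (14.5, 13) (footprint 20×28) is included at this height (area 560.00 mm²); the cube at (3.5, 0) does not reach this height (z outside [3, 11]); Taking the first minus the rest: starting from the r=4.5 sphere (49.75 mm²), the 20×28 cube at (14.5, 13) misses the remaining region (no effect) — area = 49.75 mm². At z = 8: the r=4.5 sphere slices to a regular 16-gon of circumradius 2.828 (√(r²−h²) with h=3.5 from center) (area = (16/2)·2.828²·sin(360°/16) = 24.49 mm²); the cube at (14.5, 13) (footprint 20×28) is included at this height (area 560.00 mm²); the 25.5×30 cube at (3.5, 0) contributes its full rectangle (area 765.00 mm²); After the difference (first − rest): starting from the r=4.5 sphere (24.49 mm²), the 20×28 cube at (14.5, 13) misses the remaining region (no effect); the 25.5×30 cube at (3.5, 0) misses the remaining region (no effect) — area = 24.49 mm². Checking containment: the cross-section at z = 8 is a subset of the cross-section at z = 2.5.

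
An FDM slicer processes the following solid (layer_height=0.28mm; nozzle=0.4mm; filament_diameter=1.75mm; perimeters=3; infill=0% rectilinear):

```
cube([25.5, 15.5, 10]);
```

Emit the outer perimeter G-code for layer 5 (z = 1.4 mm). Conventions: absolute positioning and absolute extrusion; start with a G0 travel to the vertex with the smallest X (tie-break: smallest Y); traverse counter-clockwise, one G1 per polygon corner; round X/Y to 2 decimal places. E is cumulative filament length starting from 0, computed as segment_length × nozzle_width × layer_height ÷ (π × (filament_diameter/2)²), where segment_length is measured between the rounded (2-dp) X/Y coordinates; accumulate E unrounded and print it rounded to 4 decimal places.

G0 X0.00 Y0.00 Z1.40
G1 X25.50 Y0.00 E1.1874
G1 X25.50 Y15.50 E1.9091
G1 X0.00 Y15.50 E3.0965
G1 X0.00 Y0.00 E3.8183

At z = 1.4 mm: the cube is present — its section is the full 25.5×15.5 rectangle. The outline is a single polygon with 4 vertices. Extrusion per mm of travel: 0.4 × 0.28 / (π × 0.875²) = 0.046564. Accumulating E over each segment gives final E = 3.8183.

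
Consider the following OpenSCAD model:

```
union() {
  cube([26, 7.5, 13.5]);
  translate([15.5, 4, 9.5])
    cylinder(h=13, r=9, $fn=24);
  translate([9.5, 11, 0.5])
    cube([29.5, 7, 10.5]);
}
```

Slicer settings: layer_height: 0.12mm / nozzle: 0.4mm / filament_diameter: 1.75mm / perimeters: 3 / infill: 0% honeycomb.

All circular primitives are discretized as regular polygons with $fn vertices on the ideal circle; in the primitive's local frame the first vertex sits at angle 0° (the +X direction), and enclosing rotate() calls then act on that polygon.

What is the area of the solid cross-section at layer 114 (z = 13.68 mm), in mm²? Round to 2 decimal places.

251.57 mm²

At z = 13.68 mm: the cube is not intersected at this z (z outside [0, 13.5]); the r=9 cylinder at (15.5, 4) gives a regular 24-gon of circumradius 9 (constant along its height) (area = (24/2)·9.000²·sin(360°/24) = 251.57 mm²); the cube at (9.5, 11) is not intersected at this z (z outside [0.5, 11]); Merging all regions: only the r=9 cylinder at (15.5, 4) is present, so the union is just that shape — area = 251.57 mm². Overall, the cross-section is a single solid region. Net area = 251.57 mm².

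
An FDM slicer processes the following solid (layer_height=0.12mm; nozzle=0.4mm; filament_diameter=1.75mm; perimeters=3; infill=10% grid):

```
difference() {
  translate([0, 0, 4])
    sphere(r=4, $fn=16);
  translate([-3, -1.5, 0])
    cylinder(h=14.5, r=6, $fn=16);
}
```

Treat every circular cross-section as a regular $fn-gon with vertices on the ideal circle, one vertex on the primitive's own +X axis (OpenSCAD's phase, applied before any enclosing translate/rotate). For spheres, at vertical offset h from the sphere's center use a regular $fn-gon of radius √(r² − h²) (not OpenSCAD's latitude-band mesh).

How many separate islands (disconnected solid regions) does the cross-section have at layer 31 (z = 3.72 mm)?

1

At z = 3.72 mm: the r=4 sphere slices to a regular 16-gon of circumradius 3.990 (√(r²−h²) with h=0.28 from center); the r=6 cylinder at (-3, -1.5) contributes a regular 16-gon of circumradius 6; Taking the first minus the rest: starting from the r=4 sphere, the r=6 cylinder at (-3, -1.5) partially overlaps it — only the 40.74 mm² overlap (of its 110.21 mm²) is removed, clipping the outline — 1 connected region. Overall, the cross-section is a single solid region. Island count = 1.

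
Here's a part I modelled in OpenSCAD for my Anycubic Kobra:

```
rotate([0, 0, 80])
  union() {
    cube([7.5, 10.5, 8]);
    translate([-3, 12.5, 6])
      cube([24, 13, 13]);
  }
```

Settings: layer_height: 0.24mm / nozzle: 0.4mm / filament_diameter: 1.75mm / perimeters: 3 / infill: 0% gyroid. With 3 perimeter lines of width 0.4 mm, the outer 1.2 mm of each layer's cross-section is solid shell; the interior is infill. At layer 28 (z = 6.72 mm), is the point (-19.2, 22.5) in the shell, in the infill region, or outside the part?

infill

At z = 6.72 mm: the 7.5×10.5 cube contributes its full rectangle; the cube at (-3, 12.5) is present — its section is the full 24×13 rectangle; Merging all regions: the 2 present regions are separate (no shared area or edge), so areas and boundary lengths simply add and each stays a separate island — 2 connected regions; (whole slice rotated 80° about Z — lengths, areas and connectivity unchanged). Overall, the cross-section has 2 separate islands. Undo the 80° rotation: the query point maps to (18.824, 22.815) in the un-rotated model frame. The nearest boundary edge runs (21.00, 25.50)→(21.00, 12.50); distance from the point to it = 2.18 mm. (Shell/infill is judged within the island containing the point — the largest one.) The point is inside the cross-section and 2.18 mm from the nearest boundary — more than the 1.2 mm shell width (3 × 0.4), so it's in the infill interior.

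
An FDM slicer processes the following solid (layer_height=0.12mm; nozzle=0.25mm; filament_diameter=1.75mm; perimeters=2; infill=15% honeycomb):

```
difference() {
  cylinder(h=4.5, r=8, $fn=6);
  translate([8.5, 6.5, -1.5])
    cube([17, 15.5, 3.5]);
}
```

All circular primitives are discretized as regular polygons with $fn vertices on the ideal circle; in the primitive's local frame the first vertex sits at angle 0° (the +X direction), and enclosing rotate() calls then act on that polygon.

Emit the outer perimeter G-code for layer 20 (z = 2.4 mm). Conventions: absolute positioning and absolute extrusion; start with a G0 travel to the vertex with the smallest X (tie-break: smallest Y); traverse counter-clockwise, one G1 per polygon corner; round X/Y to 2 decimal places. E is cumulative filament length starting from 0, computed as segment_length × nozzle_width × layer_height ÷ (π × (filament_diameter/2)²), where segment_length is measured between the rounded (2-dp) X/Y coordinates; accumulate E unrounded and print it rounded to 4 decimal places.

At z = 2.4 mm: the r=8 cylinder contributes a regular 6-gon of circumradius 8; the cube at (8.5, 6.5) is not intersected at this z (z outside [-1.5, 2]); After the difference (first − rest): none of the subtracted shapes is present at this height, so the r=8 cylinder is unchanged — 1 connected region. The outline is a single polygon with 6 vertices. Extrusion per mm of travel: 0.25 × 0.12 / (π × 0.875²) = 0.012473. Accumulating E over each segment gives final E = 0.5988.

G0 X-8.00 Y0.00 Z2.40
G1 X-4.00 Y-6.93 E0.0998
G1 X4.00 Y-6.93 E0.1996
G1 X8.00 Y0.00 E0.2994
G1 X4.00 Y6.93 E0.3992
G1 X-4.00 Y6.93 E0.4990
G1 X-8.00 Y0.00 E0.5988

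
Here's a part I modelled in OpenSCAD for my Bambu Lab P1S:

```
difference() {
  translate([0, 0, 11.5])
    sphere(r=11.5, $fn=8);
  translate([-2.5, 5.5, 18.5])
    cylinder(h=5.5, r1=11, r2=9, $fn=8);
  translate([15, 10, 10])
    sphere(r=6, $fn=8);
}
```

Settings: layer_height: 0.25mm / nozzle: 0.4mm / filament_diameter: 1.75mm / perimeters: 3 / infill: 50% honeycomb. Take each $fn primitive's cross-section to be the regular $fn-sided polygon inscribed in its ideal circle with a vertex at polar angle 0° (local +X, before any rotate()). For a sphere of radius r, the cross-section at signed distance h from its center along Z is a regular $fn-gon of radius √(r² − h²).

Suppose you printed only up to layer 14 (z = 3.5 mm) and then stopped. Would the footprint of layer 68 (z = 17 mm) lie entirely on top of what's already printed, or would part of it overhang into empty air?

Compare the two slices. At z = 3.5: the sphere: section is a regular 8-gon, circumradius = √(r²−h²) = √(11.5²−8²) = 8.261 (area = (8/2)·8.261²·sin(360°/8) = 193.04 mm²); the cone at (-2.5, 5.5) is not intersected at this z (z outside [18.5, 24]); the sphere at (15, 10) is absent (|z−center|=6.500 > r=6); Taking the first minus the rest: none of the subtracted shapes is present at this height, so the r=11.5 sphere is unchanged — area = 193.04 mm². At z = 17: the r=11.5 sphere slices to a regular 8-gon of circumradius 10.100 (√(r²−h²) with h=5.5 from center) (area = (8/2)·10.100²·sin(360°/8) = 288.50 mm²); the cone at (-2.5, 5.5) is not intersected at this z (z outside [18.5, 24]); the sphere at (15, 10) is absent (|z−center|=7.000 > r=6); Taking the first minus the rest: none of the subtracted shapes is present at this height, so the r=11.5 sphere is unchanged — area = 288.50 mm². Checking containment: at z = 17 the cross-section extends beyond the z = 3.5 cross-section by about 95.46 mm².

part overhangs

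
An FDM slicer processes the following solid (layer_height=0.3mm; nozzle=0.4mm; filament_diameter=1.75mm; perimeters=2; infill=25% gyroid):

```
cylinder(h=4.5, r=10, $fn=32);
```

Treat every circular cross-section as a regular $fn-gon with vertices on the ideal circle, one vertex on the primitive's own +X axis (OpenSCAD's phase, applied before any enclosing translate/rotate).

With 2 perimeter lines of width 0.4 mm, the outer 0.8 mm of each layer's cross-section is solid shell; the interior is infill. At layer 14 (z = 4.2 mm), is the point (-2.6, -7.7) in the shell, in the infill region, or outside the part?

infill

At z = 4.2 mm: the r=10 cylinder gives a regular 32-gon of circumradius 10 (constant along its height). Overall, the cross-section is a single solid region. The nearest boundary edge runs (-3.83, -9.24)→(-1.95, -9.81); distance from the point to it = 1.83 mm. The point is inside the cross-section and 1.83 mm from the nearest boundary — more than the 0.8 mm shell width (2 × 0.4), so it's in the infill interior.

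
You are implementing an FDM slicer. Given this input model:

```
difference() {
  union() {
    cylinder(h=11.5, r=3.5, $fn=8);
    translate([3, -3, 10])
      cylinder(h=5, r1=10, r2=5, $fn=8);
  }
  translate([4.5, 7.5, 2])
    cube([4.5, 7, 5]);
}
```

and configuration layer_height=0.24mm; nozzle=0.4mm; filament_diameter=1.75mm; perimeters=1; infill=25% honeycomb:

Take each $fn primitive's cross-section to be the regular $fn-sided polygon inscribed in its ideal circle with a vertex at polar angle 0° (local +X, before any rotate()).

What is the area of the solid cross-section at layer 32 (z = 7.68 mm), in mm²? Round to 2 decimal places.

34.65 mm²

At z = 7.68 mm: the r=3.5 cylinder contributes a regular 8-gon of circumradius 3.5 (area = (8/2)·3.500²·sin(360°/8) = 34.65 mm²); the cone at (3, -3) does not reach this height (z outside [10, 15]); Combining (union): only the r=3.5 cylinder is present, so the union is just that shape — area = 34.65 mm²; the cube at (4.5, 7.5) is not intersected at this z (z outside [2, 7]); Subtracting the remaining from the first: none of the subtracted shapes is present at this height, so that combined region is unchanged — area = 34.65 mm². Overall, the cross-section is a single solid region. Net area = 34.65 mm².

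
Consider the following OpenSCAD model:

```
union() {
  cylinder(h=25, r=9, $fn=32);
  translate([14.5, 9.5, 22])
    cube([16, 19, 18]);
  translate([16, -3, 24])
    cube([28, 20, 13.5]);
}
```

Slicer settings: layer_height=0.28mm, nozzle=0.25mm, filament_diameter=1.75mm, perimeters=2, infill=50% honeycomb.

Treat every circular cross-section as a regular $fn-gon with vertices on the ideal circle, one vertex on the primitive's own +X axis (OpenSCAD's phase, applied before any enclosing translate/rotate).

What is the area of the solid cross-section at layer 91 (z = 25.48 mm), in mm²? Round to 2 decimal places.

At z = 25.48 mm: the cylinder is not intersected at this z (z outside [0, 25]); the 16×19 cube at (14.5, 9.5) contributes its full rectangle (area 304.00 mm²); the 28×20 cube at (16, -3) contributes its full rectangle (area 560.00 mm²); Combining (union): the regions partially overlap — summed areas 864.00 mm² minus the doubly-counted overlap 108.75 mm² gives 755.25 mm² — area = 755.25 mm². Overall, the cross-section is a single solid region. Net area = 755.25 mm².

755.25 mm²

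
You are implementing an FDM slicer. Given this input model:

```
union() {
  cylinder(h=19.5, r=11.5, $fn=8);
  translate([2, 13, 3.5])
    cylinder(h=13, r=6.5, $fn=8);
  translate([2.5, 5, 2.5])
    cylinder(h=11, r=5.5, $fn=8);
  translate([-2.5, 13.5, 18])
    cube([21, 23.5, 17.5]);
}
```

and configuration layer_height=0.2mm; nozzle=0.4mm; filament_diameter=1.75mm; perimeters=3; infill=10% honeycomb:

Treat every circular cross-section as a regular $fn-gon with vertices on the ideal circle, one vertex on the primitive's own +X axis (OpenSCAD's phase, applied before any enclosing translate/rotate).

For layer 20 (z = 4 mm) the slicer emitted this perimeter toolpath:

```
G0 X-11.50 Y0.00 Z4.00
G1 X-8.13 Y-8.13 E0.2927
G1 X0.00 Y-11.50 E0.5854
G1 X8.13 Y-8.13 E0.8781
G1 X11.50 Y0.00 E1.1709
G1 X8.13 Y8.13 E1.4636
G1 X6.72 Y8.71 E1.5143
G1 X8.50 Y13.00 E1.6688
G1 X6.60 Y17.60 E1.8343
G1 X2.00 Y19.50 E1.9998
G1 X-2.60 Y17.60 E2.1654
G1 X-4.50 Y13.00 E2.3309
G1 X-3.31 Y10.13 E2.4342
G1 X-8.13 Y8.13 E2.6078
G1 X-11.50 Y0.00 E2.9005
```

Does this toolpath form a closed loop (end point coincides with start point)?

Start point (G0): (-11.50, 0.00). End point (last G1): the path returns to the start — closed.

yes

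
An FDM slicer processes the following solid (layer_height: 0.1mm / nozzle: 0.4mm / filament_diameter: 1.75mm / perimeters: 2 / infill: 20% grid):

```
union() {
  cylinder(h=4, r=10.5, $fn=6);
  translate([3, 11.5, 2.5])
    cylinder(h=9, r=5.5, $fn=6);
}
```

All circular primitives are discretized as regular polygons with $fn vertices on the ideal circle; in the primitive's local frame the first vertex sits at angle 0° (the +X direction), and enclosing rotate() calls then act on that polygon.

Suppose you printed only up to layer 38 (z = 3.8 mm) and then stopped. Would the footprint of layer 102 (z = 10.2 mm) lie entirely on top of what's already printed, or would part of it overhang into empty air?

entirely on top

Compare the two slices. At z = 3.8: the cylinder: section is a regular 6-gon, circumradius r=10.5 (area = (6/2)·10.500²·sin(360°/6) = 286.44 mm²); the r=5.5 cylinder at (3, 11.5) gives a regular 6-gon of circumradius 5.5 (constant along its height) (area = (6/2)·5.500²·sin(360°/6) = 78.59 mm²); Taking the union: the regions partially overlap — summed areas 365.03 mm² minus the doubly-counted overlap 14.67 mm² gives 350.36 mm² — area = 350.36 mm². At z = 10.2: the cylinder is absent (z outside [0, 4]); the r=5.5 cylinder at (3, 11.5) contributes a regular 6-gon of circumradius 5.5 (area = (6/2)·5.500²·sin(360°/6) = 78.59 mm²); Combining (union): only the r=5.5 cylinder at (3, 11.5) is present, so the union is just that shape — area = 78.59 mm². Checking containment: the cross-section at z = 10.2 is a subset of the cross-section at z = 3.8.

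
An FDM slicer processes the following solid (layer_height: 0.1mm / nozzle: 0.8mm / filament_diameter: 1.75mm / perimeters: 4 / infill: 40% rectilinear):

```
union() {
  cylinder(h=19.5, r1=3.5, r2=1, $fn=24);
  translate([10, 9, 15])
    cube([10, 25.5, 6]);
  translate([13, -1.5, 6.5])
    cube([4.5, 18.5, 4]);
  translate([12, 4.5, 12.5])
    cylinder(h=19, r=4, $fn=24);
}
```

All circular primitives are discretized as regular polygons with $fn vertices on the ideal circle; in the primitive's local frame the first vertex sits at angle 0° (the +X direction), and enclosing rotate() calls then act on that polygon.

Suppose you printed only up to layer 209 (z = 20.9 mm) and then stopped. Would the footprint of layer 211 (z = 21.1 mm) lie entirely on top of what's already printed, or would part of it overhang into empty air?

Compare the two slices. At z = 20.9: the cone is absent (z outside [0, 19.5]); the 10×25.5 cube at (10, 9) contributes its full rectangle (area 255.00 mm²); the cube at (13, -1.5) is not intersected at this z (z outside [6.5, 10.5]); the r=4 cylinder at (12, 4.5) contributes a regular 24-gon of circumradius 4 (area = (24/2)·4.000²·sin(360°/24) = 49.69 mm²); Merging all regions: the 2 present regions are separate (no shared area or edge), so areas and boundary lengths simply add and each stays a separate island — area = 304.69 mm². At z = 21.1: the cone is absent (z outside [0, 19.5]); the cube at (10, 9) does not reach this height (z outside [15, 21]); the cube at (13, -1.5) is not intersected at this z (z outside [6.5, 10.5]); the cylinder at (12, 4.5): section is a regular 24-gon, circumradius r=4 (area = (24/2)·4.000²·sin(360°/24) = 49.69 mm²); Merging all regions: only the r=4 cylinder at (12, 4.5) is present, so the union is just that shape — area = 49.69 mm². Checking containment: the cross-section at z = 21.1 is a subset of the cross-section at z = 20.9.

entirely on top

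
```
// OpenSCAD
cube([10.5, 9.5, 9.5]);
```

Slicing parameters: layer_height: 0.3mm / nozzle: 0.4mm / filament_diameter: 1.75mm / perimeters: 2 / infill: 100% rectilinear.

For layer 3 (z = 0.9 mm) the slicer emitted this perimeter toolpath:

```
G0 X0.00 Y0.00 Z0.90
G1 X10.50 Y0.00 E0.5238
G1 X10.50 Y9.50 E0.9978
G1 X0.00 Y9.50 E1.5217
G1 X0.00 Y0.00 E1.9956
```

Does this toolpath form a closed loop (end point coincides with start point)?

Start point (G0): (0.00, 0.00). End point (last G1): the path returns to the start — closed.

yes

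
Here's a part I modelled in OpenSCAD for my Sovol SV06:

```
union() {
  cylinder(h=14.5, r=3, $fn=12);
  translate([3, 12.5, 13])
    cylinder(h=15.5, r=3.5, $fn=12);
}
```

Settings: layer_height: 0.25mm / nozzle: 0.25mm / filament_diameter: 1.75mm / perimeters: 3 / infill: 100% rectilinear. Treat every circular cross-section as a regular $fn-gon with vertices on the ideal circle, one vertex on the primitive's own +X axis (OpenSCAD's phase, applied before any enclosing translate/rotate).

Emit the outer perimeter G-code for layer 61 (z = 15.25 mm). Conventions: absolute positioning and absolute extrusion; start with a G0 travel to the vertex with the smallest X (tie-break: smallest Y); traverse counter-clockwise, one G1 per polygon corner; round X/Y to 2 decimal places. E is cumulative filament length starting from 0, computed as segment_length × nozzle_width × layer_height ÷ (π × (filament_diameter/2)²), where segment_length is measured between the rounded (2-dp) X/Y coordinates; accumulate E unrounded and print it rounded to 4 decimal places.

At z = 15.25 mm: the cylinder is not intersected at this z (z outside [0, 14.5]); the r=3.5 cylinder at (3, 12.5) contributes a regular 12-gon of circumradius 3.5; Combining (union): only the r=3.5 cylinder at (3, 12.5) is present, so the union is just that shape — 1 connected region. The outline is a single polygon with 12 vertices. Extrusion per mm of travel: 0.25 × 0.25 / (π × 0.875²) = 0.025984. Accumulating E over each segment gives final E = 0.5648.

G0 X-0.50 Y12.50 Z15.25
G1 X-0.03 Y10.75 E0.0471
G1 X1.25 Y9.47 E0.0941
G1 X3.00 Y9.00 E0.1412
G1 X4.75 Y9.47 E0.1883
G1 X6.03 Y10.75 E0.2353
G1 X6.50 Y12.50 E0.2824
G1 X6.03 Y14.25 E0.3295
G1 X4.75 Y15.53 E0.3765
G1 X3.00 Y16.00 E0.4236
G1 X1.25 Y15.53 E0.4707
G1 X-0.03 Y14.25 E0.5177
G1 X-0.50 Y12.50 E0.5648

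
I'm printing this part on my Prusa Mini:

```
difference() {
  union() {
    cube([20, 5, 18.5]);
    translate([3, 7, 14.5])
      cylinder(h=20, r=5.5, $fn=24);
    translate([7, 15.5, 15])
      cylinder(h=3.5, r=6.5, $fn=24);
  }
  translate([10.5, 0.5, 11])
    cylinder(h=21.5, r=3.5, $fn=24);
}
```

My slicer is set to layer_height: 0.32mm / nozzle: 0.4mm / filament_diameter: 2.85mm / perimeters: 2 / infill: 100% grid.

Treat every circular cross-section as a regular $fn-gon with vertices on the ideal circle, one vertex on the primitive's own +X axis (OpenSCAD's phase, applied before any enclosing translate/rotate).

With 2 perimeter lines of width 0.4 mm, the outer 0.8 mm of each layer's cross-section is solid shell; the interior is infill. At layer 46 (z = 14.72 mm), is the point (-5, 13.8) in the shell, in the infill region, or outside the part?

outside

At z = 14.72 mm: the cube is present — its section is the full 20×5 rectangle; the cylinder at (3, 7): section is a regular 24-gon, circumradius r=5.5; the cylinder at (7, 15.5) does not reach this height (z outside [15, 18.5]); Combining (union): the regions partially overlap (shared area 22.34 mm²), so overlapping operands fuse into one piece — 1 connected region; the cylinder at (10.5, 0.5): section is a regular 24-gon, circumradius r=3.5; Subtracting the remaining from the first: starting from that combined region, the r=3.5 cylinder at (10.5, 0.5) partially overlaps it — only the 22.49 mm² overlap (of its 38.05 mm²) is removed, clipping the outline — 1 connected region. Overall, the cross-section is a single solid region. The nearest boundary edge runs (-1.76, 9.75)→(-0.89, 10.89); distance from the point to it = 5.03 mm. The point is not inside any of the regions above, so it lies outside the cross-section (5.03 mm from the nearest boundary).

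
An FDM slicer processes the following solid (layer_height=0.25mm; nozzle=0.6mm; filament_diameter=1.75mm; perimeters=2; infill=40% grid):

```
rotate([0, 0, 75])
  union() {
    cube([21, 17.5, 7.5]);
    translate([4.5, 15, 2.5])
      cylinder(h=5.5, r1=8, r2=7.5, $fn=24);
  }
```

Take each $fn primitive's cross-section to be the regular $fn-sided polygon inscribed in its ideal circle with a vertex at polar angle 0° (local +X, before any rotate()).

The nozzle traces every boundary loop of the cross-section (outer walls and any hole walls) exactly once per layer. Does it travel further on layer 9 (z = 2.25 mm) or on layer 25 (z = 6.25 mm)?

Layer 9 (z = 2.25): the cube is present — its section is the full 21×17.5 rectangle (perimeter 77.00 mm); the cone at (4.5, 15) does not reach this height (z outside [2.5, 8]); Taking the union: only the 21×17.5 cube is present, so the union is just that shape — boundary = 77.00 mm; (whole slice rotated 75° about Z — lengths, areas and connectivity unchanged). So its perimeter = 77.00 mm. Layer 25 (z = 6.25): the 21×17.5 cube contributes its full rectangle (perimeter 77.00 mm); the cone at (4.5, 15) contributes a regular 24-gon of circumradius 7.659 (interpolated between r1=8 and r2=7.5 at t=0.682) (perimeter = 2·24·7.659·sin(180°/24) = 47.99 mm); Merging all regions: the regions partially overlap (shared area 107.65 mm²), so the edge portions inside another operand are dropped and the merged outline is re-measured after clipping — boundary = 85.28 mm; (whole slice rotated 75° about Z — lengths, areas and connectivity unchanged). So its perimeter = 85.28 mm. Layer 25 is larger (85.28 vs 77.00 mm).

layer 25 (z = 6.25 mm)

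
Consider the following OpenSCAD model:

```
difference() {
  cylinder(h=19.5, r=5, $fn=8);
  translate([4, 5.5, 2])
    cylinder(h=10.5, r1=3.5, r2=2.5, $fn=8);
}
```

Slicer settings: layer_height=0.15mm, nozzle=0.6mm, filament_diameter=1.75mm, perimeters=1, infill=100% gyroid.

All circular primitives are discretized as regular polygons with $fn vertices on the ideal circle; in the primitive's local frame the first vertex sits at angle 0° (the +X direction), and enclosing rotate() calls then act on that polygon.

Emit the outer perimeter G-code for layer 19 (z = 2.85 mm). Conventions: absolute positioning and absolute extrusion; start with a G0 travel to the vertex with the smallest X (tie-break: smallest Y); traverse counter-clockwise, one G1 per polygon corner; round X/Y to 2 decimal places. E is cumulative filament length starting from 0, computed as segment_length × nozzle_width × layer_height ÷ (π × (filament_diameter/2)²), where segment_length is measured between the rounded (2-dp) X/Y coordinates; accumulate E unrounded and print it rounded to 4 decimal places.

G0 X-5.00 Y0.00 Z2.85
G1 X-3.54 Y-3.54 E0.1433
G1 X0.00 Y-5.00 E0.2866
G1 X3.54 Y-3.54 E0.4298
G1 X5.00 Y0.00 E0.5731
G1 X4.12 Y2.13 E0.6594
G1 X4.00 Y2.08 E0.6642
G1 X1.58 Y3.08 E0.7622
G1 X0.95 Y4.61 E0.8241
G1 X0.00 Y5.00 E0.8625
G1 X-3.54 Y3.54 E1.0058
G1 X-5.00 Y0.00 E1.1491

At z = 2.85 mm: the cylinder: section is a regular 8-gon, circumradius r=5; the cone at (4, 5.5) contributes a regular 8-gon of circumradius 3.419 (interpolated between r1=3.5 and r2=2.5 at t=0.081); Taking the first minus the rest: starting from the r=5 cylinder, the cone at (4, 5.5) partially overlaps it — only the 3.25 mm² overlap (of its 33.06 mm²) is removed, clipping the outline — 1 connected region. The outline is a single polygon with 11 vertices. Extrusion per mm of travel: 0.6 × 0.15 / (π × 0.875²) = 0.037418. Accumulating E over each segment gives final E = 1.1491.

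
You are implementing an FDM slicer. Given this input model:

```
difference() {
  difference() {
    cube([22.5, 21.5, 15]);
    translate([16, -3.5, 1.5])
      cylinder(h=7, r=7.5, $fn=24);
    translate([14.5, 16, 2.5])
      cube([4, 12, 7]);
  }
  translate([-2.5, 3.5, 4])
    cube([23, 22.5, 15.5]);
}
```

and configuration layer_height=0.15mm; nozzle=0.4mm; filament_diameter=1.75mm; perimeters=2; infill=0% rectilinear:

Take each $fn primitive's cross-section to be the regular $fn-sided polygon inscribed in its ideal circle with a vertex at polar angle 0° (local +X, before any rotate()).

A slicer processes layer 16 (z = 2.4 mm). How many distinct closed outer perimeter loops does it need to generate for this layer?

At z = 2.4 mm: the cube is present — its section is the full 22.5×21.5 rectangle; the cylinder at (16, -3.5): section is a regular 24-gon, circumradius r=7.5; the cube at (14.5, 16) is not intersected at this z (z outside [2.5, 9.5]); Subtracting the remaining from the first: starting from the 22.5×21.5 cube, the r=7.5 cylinder at (16, -3.5) partially overlaps it — only the 37.14 mm² overlap (of its 174.70 mm²) is removed, clipping the outline — 1 connected region; the cube at (-2.5, 3.5) is absent (z outside [4, 19.5]); After the difference (first − rest): none of the subtracted shapes is present at this height, so the result so far is unchanged — 1 connected region. The result has 1 disconnected region.

1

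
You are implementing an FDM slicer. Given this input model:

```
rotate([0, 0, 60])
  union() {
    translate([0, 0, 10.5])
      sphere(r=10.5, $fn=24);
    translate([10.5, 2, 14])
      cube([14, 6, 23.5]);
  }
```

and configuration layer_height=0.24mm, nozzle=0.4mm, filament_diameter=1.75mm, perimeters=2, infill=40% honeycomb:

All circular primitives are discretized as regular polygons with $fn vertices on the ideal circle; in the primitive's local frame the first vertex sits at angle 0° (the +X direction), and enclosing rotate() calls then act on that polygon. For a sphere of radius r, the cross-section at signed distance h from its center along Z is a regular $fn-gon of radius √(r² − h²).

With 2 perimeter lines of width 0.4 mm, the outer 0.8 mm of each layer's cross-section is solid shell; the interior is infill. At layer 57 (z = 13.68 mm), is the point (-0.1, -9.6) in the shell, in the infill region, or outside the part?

At z = 13.68 mm: the r=10.5 sphere contributes a regular 24-gon of circumradius √(10.5²−3.18²) = 10.007; the cube at (10.5, 2) is not intersected at this z (z outside [14, 37.5]); Merging all regions: only the r=10.5 sphere is present, so the union is just that shape — 1 connected region; (whole slice rotated 60° about Z — lengths, areas and connectivity unchanged). Overall, the cross-section is a single solid region. Undo the 60° rotation: the query point maps to (-8.364, -4.713) in the un-rotated model frame. The nearest boundary edge runs (-9.67, -2.59)→(-8.67, -5.00); distance from the point to it = 0.39 mm. The point is inside the cross-section, 0.39 mm from the nearest boundary — within the 0.8 mm shell band (2 × 0.4).

shell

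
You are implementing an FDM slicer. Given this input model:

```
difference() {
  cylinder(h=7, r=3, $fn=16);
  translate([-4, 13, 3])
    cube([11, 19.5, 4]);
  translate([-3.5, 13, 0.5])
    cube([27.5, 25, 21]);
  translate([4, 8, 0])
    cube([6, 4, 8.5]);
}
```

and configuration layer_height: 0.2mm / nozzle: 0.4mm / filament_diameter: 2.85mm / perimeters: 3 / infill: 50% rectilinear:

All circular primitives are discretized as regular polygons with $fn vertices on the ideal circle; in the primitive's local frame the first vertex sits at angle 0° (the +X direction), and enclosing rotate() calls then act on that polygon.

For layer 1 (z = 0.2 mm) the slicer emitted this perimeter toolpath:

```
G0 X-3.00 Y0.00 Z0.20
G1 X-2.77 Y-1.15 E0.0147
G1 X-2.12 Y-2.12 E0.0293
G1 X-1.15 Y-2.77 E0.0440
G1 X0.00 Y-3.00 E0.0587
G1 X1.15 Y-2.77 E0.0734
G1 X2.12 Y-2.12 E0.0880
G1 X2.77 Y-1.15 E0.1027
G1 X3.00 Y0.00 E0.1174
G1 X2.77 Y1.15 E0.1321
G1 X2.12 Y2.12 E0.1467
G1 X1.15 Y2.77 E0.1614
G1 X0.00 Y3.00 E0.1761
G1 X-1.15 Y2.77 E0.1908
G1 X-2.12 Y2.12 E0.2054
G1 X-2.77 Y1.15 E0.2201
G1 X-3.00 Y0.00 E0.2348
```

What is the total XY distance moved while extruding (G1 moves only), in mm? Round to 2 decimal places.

Sum the Euclidean lengths of each G1 segment: total = 18.72 mm.

18.72 mm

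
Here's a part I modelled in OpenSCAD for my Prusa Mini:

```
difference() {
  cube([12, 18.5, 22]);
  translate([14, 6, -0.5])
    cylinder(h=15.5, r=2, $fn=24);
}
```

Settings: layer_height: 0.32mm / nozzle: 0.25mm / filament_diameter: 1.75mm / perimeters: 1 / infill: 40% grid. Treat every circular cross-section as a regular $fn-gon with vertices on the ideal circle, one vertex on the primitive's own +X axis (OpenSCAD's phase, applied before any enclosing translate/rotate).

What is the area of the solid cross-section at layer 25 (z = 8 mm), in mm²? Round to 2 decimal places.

222.00 mm²

At z = 8 mm: the 12×18.5 cube contributes its full rectangle (area 222.00 mm²); the cylinder at (14, 6): section is a regular 24-gon, circumradius r=2 (area = (24/2)·2.000²·sin(360°/24) = 12.42 mm²); Subtracting the remaining from the first: starting from the 12×18.5 cube (222.00 mm²), the r=2 cylinder at (14, 6) misses the remaining region (no effect) — area = 222.00 mm². Overall, the cross-section is a single solid region. Net area = 222.00 mm².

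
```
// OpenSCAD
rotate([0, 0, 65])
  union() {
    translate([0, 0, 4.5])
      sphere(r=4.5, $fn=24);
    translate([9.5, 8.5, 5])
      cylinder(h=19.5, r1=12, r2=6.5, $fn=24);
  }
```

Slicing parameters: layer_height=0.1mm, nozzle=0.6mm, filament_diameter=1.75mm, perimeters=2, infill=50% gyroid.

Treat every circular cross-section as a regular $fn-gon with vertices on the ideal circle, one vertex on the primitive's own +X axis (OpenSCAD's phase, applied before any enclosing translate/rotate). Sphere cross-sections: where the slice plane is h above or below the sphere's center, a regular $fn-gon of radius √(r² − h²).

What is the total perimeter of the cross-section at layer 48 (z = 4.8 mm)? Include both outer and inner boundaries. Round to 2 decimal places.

At z = 4.8 mm: the sphere: section is a regular 24-gon, circumradius = √(r²−h²) = √(4.5²−0.3²) = 4.490 (perimeter = 2·24·4.490·sin(180°/24) = 28.13 mm); the cone at (9.5, 8.5) is absent (z outside [5, 24.5]); Combining (union): only the r=4.5 sphere is present, so the union is just that shape — boundary = 28.13 mm; (rotated 65° about Z; rotation is an isometry so areas/perimeters/island counts are preserved). Overall, the cross-section is a single solid region. Total boundary length (outer) = 28.13 mm.

28.13 mm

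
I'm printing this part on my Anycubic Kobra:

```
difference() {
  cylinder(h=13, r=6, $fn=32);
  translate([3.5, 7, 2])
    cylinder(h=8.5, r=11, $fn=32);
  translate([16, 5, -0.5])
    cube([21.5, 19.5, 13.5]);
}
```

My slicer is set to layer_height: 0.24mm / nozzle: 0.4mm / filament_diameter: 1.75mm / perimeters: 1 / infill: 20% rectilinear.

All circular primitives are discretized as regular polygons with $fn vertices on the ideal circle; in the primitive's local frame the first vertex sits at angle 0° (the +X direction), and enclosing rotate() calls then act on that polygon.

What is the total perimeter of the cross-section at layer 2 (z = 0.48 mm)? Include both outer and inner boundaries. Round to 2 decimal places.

At z = 0.48 mm: the r=6 cylinder gives a regular 32-gon of circumradius 6 (constant along its height) (perimeter = 2·32·6.000·sin(180°/32) = 37.64 mm); the cylinder at (3.5, 7) does not reach this height (z outside [2, 10.5]); the 21.5×19.5 cube at (16, 5) contributes its full rectangle (perimeter 82.00 mm); After the difference (first − rest): starting from the r=6 cylinder, the 21.5×19.5 cube at (16, 5) misses the remaining region (no effect) — boundary = 37.64 mm. Overall, the cross-section is a single solid region. Total boundary length (outer) = 37.64 mm.

37.64 mm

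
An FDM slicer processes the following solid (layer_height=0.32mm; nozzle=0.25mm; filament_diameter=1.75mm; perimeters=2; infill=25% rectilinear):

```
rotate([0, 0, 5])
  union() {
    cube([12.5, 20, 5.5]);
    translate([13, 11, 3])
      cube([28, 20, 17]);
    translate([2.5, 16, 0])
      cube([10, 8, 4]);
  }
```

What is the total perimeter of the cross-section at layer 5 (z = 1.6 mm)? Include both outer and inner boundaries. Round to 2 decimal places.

73.00 mm

At z = 1.6 mm: the 12.5×20 cube contributes its full rectangle (perimeter 65.00 mm); the cube at (13, 11) is not intersected at this z (z outside [3, 20]); the 10×8 cube at (2.5, 16) contributes its full rectangle (perimeter 36.00 mm); Merging all regions: the regions partially overlap (shared area 40.00 mm²), so the edge portions inside another operand are dropped and the merged outline is re-measured after clipping — boundary = 73.00 mm; (whole slice rotated 5° about Z — lengths, areas and connectivity unchanged). Overall, the cross-section is a single solid region. Total boundary length (outer) = 73.00 mm.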